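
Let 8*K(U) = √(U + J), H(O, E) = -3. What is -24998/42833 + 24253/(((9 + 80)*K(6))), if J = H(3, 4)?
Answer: -862/1477 + 194024*√3/267 ≈ 1258.1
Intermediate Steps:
J = -3
K(U) = √(-3 + U)/8 (K(U) = √(U - 3)/8 = √(-3 + U)/8)
-24998/42833 + 24253/(((9 + 80)*K(6))) = -24998/42833 + 24253/(((9 + 80)*(√(-3 + 6)/8))) = -24998*1/42833 + 24253/((89*(√3/8))) = -862/1477 + 24253/((89*√3/8)) = -862/1477 + 24253*(8*√3/267) = -862/1477 + 194024*√3/267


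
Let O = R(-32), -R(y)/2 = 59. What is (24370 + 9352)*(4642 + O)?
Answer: 152558328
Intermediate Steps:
R(y) = -118 (R(y) = -2*59 = -118)
O = -118
(24370 + 9352)*(4642 + O) = (24370 + 9352)*(4642 - 118) = 33722*4524 = 152558328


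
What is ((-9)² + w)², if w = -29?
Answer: 2704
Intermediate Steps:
((-9)² + w)² = ((-9)² - 29)² = (81 - 29)² = 52² = 2704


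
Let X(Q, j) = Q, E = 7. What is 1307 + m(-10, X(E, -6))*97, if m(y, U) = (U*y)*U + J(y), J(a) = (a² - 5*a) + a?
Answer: -32643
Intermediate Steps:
J(a) = a² - 4*a
m(y, U) = y*U² + y*(-4 + y) (m(y, U) = (U*y)*U + y*(-4 + y) = y*U² + y*(-4 + y))
1307 + m(-10, X(E, -6))*97 = 1307 - 10*(-4 - 10 + 7²)*97 = 1307 - 10*(-4 - 10 + 49)*97 = 1307 - 10*35*97 = 1307 - 350*97 = 1307 - 33950 = -32643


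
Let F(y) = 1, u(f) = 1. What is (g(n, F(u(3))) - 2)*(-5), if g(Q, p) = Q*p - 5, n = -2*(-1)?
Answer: 25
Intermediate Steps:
n = 2
g(Q, p) = -5 + Q*p
(g(n, F(u(3))) - 2)*(-5) = ((-5 + 2*1) - 2)*(-5) = ((-5 + 2) - 2)*(-5) = (-3 - 2)*(-5) = -5*(-5) = 25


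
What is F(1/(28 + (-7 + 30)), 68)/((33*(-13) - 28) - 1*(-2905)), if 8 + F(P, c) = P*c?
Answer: -5/1836 ≈ -0.0027233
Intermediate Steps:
F(P, c) = -8 + P*c
F(1/(28 + (-7 + 30)), 68)/((33*(-13) - 28) - 1*(-2905)) = (-8 + 68/(28 + (-7 + 30)))/((33*(-13) - 28) - 1*(-2905)) = (-8 + 68/(28 + 23))/((-429 - 28) + 2905) = (-8 + 68/51)/(-457 + 2905) = (-8 + (1/51)*68)/2448 = (-8 + 4/3)*(1/2448) = -20/3*1/2448 = -5/1836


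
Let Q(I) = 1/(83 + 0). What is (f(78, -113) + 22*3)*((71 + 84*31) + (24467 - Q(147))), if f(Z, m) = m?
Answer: -105880895/83 ≈ -1.2757e+6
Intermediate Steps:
Q(I) = 1/83
(f(78, -113) + 22*3)*((71 + 84*31) + (24467 - Q(147))) = (-113 + 22*3)*((71 + 84*31) + (24467 - 1*1/83)) = (-113 + 66)*((71 + 2604) + (24467 - 1/83)) = -47*(2675 + 2030760/83) = -47*2252785/83 = -105880895/83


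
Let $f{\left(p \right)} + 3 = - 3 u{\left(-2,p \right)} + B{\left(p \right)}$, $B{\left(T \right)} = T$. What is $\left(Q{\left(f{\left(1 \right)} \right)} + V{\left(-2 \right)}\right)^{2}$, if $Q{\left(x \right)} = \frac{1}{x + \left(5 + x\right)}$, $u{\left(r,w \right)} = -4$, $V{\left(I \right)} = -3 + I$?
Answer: $\frac{15376}{625} \approx 24.602$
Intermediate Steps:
$f{\left(p \right)} = 9 + p$ ($f{\left(p \right)} = -3 + \left(\left(-3\right) \left(-4\right) + p\right) = -3 + \left(12 + p\right) = 9 + p$)
$Q{\left(x \right)} = \frac{1}{5 + 2 x}$
$\left(Q{\left(f{\left(1 \right)} \right)} + V{\left(-2 \right)}\right)^{2} = \left(\frac{1}{5 + 2 \left(9 + 1\right)} - 5\right)^{2} = \left(\frac{1}{5 + 2 \cdot 10} - 5\right)^{2} = \left(\frac{1}{5 + 20} - 5\right)^{2} = \left(\frac{1}{25} - 5\right)^{2} = \left(- \frac{124}{25}\right)^{2} = \frac{15376}{625}$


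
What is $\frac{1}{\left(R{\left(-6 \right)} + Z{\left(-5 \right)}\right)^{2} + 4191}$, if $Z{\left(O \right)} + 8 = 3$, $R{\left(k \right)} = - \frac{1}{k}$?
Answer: $\frac{36}{151717} \approx 0.00023728$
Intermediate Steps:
$Z{\left(O \right)} = -5$ ($Z{\left(O \right)} = -8 + 3 = -5$)
$\frac{1}{\left(R{\left(-6 \right)} + Z{\left(-5 \right)}\right)^{2} + 4191} = \frac{1}{\left(- \frac{1}{-6} - 5\right)^{2} + 4191} = \frac{1}{\left(\left(-1\right) \left(- \frac{1}{6}\right) - 5\right)^{2} + 4191} = \frac{1}{\left(\frac{1}{6} - 5\right)^{2} + 4191} = \frac{1}{\left(- \frac{29}{6}\right)^{2} + 4191} = \frac{1}{\frac{841}{36} + 4191} = \frac{1}{\frac{151717}{36}} = \frac{36}{151717}$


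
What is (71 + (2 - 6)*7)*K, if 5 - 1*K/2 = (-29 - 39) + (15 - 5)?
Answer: 5418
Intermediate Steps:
K = 126 (K = 10 - 2*((-29 - 39) + (15 - 5)) = 10 - 2*(-68 + 10) = 10 - 2*(-58) = 10 + 116 = 126)
(71 + (2 - 6)*7)*K = (71 + (2 - 6)*7)*126 = (71 - 4*7)*126 = (71 - 28)*126 = 43*126 = 5418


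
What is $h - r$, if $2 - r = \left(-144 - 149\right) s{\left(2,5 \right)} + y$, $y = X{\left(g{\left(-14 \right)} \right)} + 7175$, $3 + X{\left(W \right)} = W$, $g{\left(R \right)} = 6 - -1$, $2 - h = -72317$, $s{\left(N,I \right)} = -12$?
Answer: $83012$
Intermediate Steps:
$h = 72319$ ($h = 2 - -72317 = 2 + 72317 = 72319$)
$g{\left(R \right)} = 7$ ($g{\left(R \right)} = 6 + 1 = 7$)
$X{\left(W \right)} = -3 + W$
$y = 7179$ ($y = \left(-3 + 7\right) + 7175 = 4 + 7175 = 7179$)
$r = -10693$ ($r = 2 - \left(\left(-144 - 149\right) \left(-12\right) + 7179\right) = 2 - \left(\left(-293\right) \left(-12\right) + 7179\right) = 2 - \left(3516 + 7179\right) = 2 - 10695 = -10693$)
$h - r = 72319 - -10693 = 72319 + 10693 = 83012$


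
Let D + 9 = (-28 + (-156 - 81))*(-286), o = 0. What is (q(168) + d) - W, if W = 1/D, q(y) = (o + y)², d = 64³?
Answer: 22004377407/75781 ≈ 2.9037e+5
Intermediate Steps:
d = 262144
D = 75781 (D = -9 + (-28 + (-156 - 81))*(-286) = -9 + (-28 - 237)*(-286) = -9 - 265*(-286) = -9 + 75790 = 75781)
q(y) = y² (q(y) = (0 + y)² = y²)
W = 1/75781 ≈ 1.3196e-5
(q(168) + d) - W = (168² + 262144) - 1*1/75781 = (28224 + 262144) - 1/75781 = 290368 - 1/75781 = 22004377407/75781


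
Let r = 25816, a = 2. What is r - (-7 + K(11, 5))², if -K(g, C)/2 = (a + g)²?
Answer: -93209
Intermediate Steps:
K(g, C) = -2*(2 + g)²
r - (-7 + K(11, 5))² = 25816 - (-7 - 2*(2 + 11)²)² = 25816 - (-7 - 2*13²)² = 25816 - (-7 - 2*169)² = 25816 - (-7 - 338)² = 25816 - 1*(-345)² = 25816 - 1*119025 = 25816 - 119025 = -93209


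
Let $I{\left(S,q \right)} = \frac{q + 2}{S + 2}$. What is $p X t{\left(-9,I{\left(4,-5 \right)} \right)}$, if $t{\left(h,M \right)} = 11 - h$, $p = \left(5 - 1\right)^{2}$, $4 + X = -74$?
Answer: $-24960$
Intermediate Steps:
$X = -78$ ($X = -4 - 74 = -78$)
$p = 16$ ($p = 4^{2} = 16$)
$I{\left(S,q \right)} = \frac{2 + q}{2 + S}$
$p X t{\left(-9,I{\left(4,-5 \right)} \right)} = 16 \left(-78\right) \left(11 - -9\right) = - 1248 \left(11 + 9\right) = \left(-1248\right) 20 = -24960$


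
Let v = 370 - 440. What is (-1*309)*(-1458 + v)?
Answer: 472152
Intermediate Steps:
v = -70
(-1*309)*(-1458 + v) = (-1*309)*(-1458 - 70) = -309*(-1528) = 472152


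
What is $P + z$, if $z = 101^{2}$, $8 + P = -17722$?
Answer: $-7529$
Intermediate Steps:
$P = -17730$ ($P = -8 - 17722 = -17730$)
$z = 10201$
$P + z = -17730 + 10201 = -7529$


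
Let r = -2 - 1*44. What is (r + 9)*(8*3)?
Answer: -888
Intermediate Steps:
r = -46 (r = -2 - 44 = -46)
(r + 9)*(8*3) = (-46 + 9)*(8*3) = -37*24 = -888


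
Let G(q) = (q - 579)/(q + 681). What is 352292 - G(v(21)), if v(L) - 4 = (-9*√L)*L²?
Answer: 29094212362274/82585739 - 1250235*√21/82585739 ≈ 3.5229e+5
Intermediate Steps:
v(L) = 4 - 9*L^(5/2) (v(L) = 4 + (-9*√L)*L² = 4 - 9*L^(5/2))
G(q) = (-579 + q)/(681 + q)
352292 - G(v(21)) = 352292 - (-579 + (4 - 3969*√21))/(681 + (4 - 3969*√21)) = 352292 - (-575 - 3969*√21)/(685 - 3969*√21)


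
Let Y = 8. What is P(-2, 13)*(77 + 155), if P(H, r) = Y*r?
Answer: 24128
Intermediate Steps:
P(H, r) = 8*r
P(-2, 13)*(77 + 155) = (8*13)*(77 + 155) = 104*232 = 24128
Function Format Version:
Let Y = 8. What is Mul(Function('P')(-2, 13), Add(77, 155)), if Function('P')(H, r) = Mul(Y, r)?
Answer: 24128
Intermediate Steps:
Function('P')(H, r) = Mul(8, r)
Mul(Function('P')(-2, 13), Add(77, 155)) = Mul(Mul(8, 13), Add(77, 155)) = Mul(104, 232) = 24128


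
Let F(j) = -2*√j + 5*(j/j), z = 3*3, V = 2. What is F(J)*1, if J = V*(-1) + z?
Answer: 5 - 2*√7 ≈ -0.29150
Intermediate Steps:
z = 9
J = 7 (J = 2*(-1) + 9 = -2 + 9 = 7)
F(j) = 5 - 2*√j (F(j) = -2*√j + 5*1 = -2*√j + 5 = 5 - 2*√j)
F(J)*1 = (5 - 2*√7)*1 = 5 - 2*√7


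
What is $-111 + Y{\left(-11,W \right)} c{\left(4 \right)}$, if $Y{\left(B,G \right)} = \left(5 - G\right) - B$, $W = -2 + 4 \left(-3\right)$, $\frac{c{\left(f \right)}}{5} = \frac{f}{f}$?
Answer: $39$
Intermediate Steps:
$c{\left(f \right)} = 5$ ($c{\left(f \right)} = 5 \frac{f}{f} = 5 \cdot 1 = 5$)
$W = -14$ ($W = -2 - 12 = -14$)
$Y{\left(B,G \right)} = 5 - B - G$
$-111 + Y{\left(-11,W \right)} c{\left(4 \right)} = -111 + \left(5 - -11 - -14\right) 5 = -111 + \left(5 + 11 + 14\right) 5 = -111 + 30 \cdot 5 = -111 + 150 = 39$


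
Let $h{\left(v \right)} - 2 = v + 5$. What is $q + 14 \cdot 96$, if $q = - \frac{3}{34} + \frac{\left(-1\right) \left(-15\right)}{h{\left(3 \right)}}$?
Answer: $\frac{22872}{17} \approx 1345.4$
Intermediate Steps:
$h{\left(v \right)} = 7 + v$ ($h{\left(v \right)} = 2 + \left(v + 5\right) = 2 + \left(5 + v\right) = 7 + v$)
$q = \frac{24}{17}$ ($q = - \frac{3}{34} + \frac{\left(-1\right) \left(-15\right)}{7 + 3} = \left(-3\right) \frac{1}{34} + \frac{15}{10} = - \frac{3}{34} + 15 \cdot \frac{1}{10} = - \frac{3}{34} + \frac{3}{2} = \frac{24}{17} \approx 1.4118$)
$q + 14 \cdot 96 = \frac{24}{17} + 14 \cdot 96 = \frac{24}{17} + 1344 = \frac{22872}{17}$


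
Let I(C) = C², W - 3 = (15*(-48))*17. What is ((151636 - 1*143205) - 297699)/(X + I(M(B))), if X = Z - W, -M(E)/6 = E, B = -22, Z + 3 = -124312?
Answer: 20662/6761 ≈ 3.0561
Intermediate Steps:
Z = -124315 (Z = -3 - 124312 = -124315)
W = -12237 (W = 3 + (15*(-48))*17 = 3 - 720*17 = 3 - 12240 = -12237)
M(E) = -6*E
X = -112078 (X = -124315 - 1*(-12237) = -124315 + 12237 = -112078)
((151636 - 1*143205) - 297699)/(X + I(M(B))) = ((151636 - 1*143205) - 297699)/(-112078 + (-6*(-22))²) = ((151636 - 143205) - 297699)/(-112078 + 132²) = (8431 - 297699)/(-112078 + 17424) = -289268/(-94654) = -289268*(-1/94654) = 20662/6761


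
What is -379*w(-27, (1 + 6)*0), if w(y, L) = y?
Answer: 10233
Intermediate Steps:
-379*w(-27, (1 + 6)*0) = -379*(-27) = 10233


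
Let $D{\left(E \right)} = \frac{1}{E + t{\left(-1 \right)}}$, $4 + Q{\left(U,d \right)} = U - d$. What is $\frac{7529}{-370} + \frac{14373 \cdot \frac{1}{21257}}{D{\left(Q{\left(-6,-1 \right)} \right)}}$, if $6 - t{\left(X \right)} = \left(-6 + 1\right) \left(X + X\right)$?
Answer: $- \frac{229178083}{7865090} \approx -29.139$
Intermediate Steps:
$Q{\left(U,d \right)} = -4 + U - d$ ($Q{\left(U,d \right)} = -4 + \left(U - d\right) = -4 + U - d$)
$t{\left(X \right)} = 6 + 10 X$ ($t{\left(X \right)} = 6 - \left(-6 + 1\right) \left(X + X\right) = 6 - - 5 \cdot 2 X = 6 - - 10 X = 6 + 10 X$)
$D{\left(E \right)} = \frac{1}{-4 + E}$ ($D{\left(E \right)} = \frac{1}{E + \left(6 + 10 \left(-1\right)\right)} = \frac{1}{E + \left(6 - 10\right)} = \frac{1}{E - 4} = \frac{1}{-4 + E}$)
$\frac{7529}{-370} + \frac{14373 \cdot \frac{1}{21257}}{D{\left(Q{\left(-6,-1 \right)} \right)}} = \frac{7529}{-370} + \frac{14373 \cdot \frac{1}{21257}}{\frac{1}{-4 - 9}} = 7529 \left(- \frac{1}{370}\right) + \frac{14373 \cdot \frac{1}{21257}}{\frac{1}{-4 - 9}} = - \frac{7529}{370} + \frac{14373}{21257 \frac{1}{-4 - 9}} = - \frac{7529}{370} + \frac{14373}{21257 \frac{1}{-13}} = - \frac{7529}{370} + \frac{14373}{21257 \left(- \frac{1}{13}\right)} = - \frac{7529}{370} + \frac{14373}{21257} \left(-13\right) = - \frac{7529}{370} - \frac{186849}{21257} = - \frac{229178083}{7865090}$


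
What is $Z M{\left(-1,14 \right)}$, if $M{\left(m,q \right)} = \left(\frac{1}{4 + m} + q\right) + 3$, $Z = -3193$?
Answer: $- \frac{166036}{3} \approx -55345.0$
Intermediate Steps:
$M{\left(m,q \right)} = 3 + q + \frac{1}{4 + m}$ ($M{\left(m,q \right)} = \left(q + \frac{1}{4 + m}\right) + 3 = 3 + q + \frac{1}{4 + m}$)
$Z M{\left(-1,14 \right)} = - 3193 \frac{13 + 3 \left(-1\right) + 4 \cdot 14 - 14}{4 - 1} = - 3193 \frac{13 - 3 + 56 - 14}{3} = - 3193 \cdot \frac{1}{3} \cdot 52 = \left(-3193\right) \frac{52}{3} = - \frac{166036}{3}$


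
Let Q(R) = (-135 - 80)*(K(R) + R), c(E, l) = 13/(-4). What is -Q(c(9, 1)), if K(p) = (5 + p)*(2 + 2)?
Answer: 3225/4 ≈ 806.25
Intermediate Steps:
K(p) = 20 + 4*p (K(p) = (5 + p)*4 = 20 + 4*p)
c(E, l) = -13/4 (c(E, l) = 13*(-1/4) = -13/4)
Q(R) = -4300 - 1075*R (Q(R) = (-135 - 80)*((20 + 4*R) + R) = -215*(20 + 5*R) = -4300 - 1075*R)
-Q(c(9, 1)) = -(-4300 - 1075*(-13/4)) = -(-4300 + 13975/4) = -1*(-3225/4) = 3225/4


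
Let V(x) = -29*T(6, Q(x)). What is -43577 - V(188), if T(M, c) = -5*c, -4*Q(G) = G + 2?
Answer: -73379/2 ≈ -36690.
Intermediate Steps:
Q(G) = -1/2 - G/4 (Q(G) = -(G + 2)/4 = -(2 + G)/4 = -1/2 - G/4)
V(x) = -145/2 - 145*x/4 (V(x) = -(-145)*(-1/2 - x/4) = -29*(5/2 + 5*x/4) = -145/2 - 145*x/4)
-43577 - V(188) = -43577 - (-145/2 - 145/4*188) = -43577 - (-145/2 - 6815) = -43577 - 1*(-13775/2) = -43577 + 13775/2 = -73379/2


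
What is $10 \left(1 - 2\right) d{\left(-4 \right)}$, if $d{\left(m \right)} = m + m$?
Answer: $80$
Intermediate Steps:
$d{\left(m \right)} = 2 m$
$10 \left(1 - 2\right) d{\left(-4 \right)} = 10 \left(1 - 2\right) 2 \left(-4\right) = 10 \left(-1\right) \left(-8\right) = \left(-10\right) \left(-8\right) = 80$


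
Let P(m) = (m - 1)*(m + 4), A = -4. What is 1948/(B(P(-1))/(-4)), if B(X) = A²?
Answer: -487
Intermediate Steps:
P(m) = (-1 + m)*(4 + m)
B(X) = 16 (B(X) = (-4)² = 16)
1948/(B(P(-1))/(-4)) = 1948/(16/(-4)) = 1948/(16*(-¼)) = 1948/(-4) = -¼*1948 = -487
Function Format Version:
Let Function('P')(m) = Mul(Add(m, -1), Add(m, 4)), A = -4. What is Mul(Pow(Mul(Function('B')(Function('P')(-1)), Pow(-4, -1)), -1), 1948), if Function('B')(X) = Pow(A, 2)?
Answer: -487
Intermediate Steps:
Function('P')(m) = Mul(Add(-1, m), Add(4, m))
Function('B')(X) = 16 (Function('B')(X) = Pow(-4, 2) = 16)
Mul(Pow(Mul(Function('B')(Function('P')(-1)), Pow(-4, -1)), -1), 1948) = Mul(Pow(Mul(16, Pow(-4, -1)), -1), 1948) = Mul(Pow(Mul(16, Rational(-1, 4)), -1), 1948) = Mul(Pow(-4, -1), 1948) = Mul(Rational(-1, 4), 1948) = -487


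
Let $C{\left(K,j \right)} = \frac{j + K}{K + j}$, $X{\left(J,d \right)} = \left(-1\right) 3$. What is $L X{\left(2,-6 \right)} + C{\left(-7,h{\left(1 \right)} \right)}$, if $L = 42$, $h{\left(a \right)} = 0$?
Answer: $-125$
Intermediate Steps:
$X{\left(J,d \right)} = -3$
$C{\left(K,j \right)} = 1$ ($C{\left(K,j \right)} = \frac{K + j}{K + j} = 1$)
$L X{\left(2,-6 \right)} + C{\left(-7,h{\left(1 \right)} \right)} = 42 \left(-3\right) + 1 = -126 + 1 = -125$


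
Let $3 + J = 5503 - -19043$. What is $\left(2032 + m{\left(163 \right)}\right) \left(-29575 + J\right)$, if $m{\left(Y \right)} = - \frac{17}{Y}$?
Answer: $- \frac{1666593368}{163} \approx -1.0224 \cdot 10^{7}$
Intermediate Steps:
$J = 24543$ ($J = -3 + \left(5503 - -19043\right) = -3 + \left(5503 + 19043\right) = -3 + 24546 = 24543$)
$\left(2032 + m{\left(163 \right)}\right) \left(-29575 + J\right) = \left(2032 - \frac{17}{163}\right) \left(-29575 + 24543\right) = \left(2032 - \frac{17}{163}\right) \left(-5032\right) = \frac{331199}{163} \left(-5032\right) = - \frac{1666593368}{163}$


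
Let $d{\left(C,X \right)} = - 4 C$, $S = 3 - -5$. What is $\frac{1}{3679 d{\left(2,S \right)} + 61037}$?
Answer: $\frac{1}{31605} \approx 3.1641 \cdot 10^{-5}$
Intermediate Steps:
$S = 8$ ($S = 3 + 5 = 8$)
$\frac{1}{3679 d{\left(2,S \right)} + 61037} = \frac{1}{3679 \left(\left(-4\right) 2\right) + 61037} = \frac{1}{3679 \left(-8\right) + 61037} = \frac{1}{-29432 + 61037} = \frac{1}{31605}$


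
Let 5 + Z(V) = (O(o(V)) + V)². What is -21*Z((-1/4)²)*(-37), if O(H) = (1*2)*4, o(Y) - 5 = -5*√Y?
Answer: 11935497/256 ≈ 46623.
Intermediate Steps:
o(Y) = 5 - 5*√Y
O(H) = 8 (O(H) = 2*4 = 8)
Z(V) = -5 + (8 + V)²
-21*Z((-1/4)²)*(-37) = -21*(-5 + (8 + (-1/4)²)²)*(-37) = -21*(-5 + (8 + (-1*¼)²)²)*(-37) = -21*(-5 + (8 + (-¼)²)²)*(-37) = -21*(-5 + (8 + 1/16)²)*(-37) = -21*(-5 + (129/16)²)*(-37) = -21*(-5 + 16641/256)*(-37) = -21*15361/256*(-37) = -322581/256*(-37) = 11935497/256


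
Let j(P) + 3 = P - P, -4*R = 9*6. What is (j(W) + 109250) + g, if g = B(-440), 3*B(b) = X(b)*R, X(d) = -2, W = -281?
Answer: 109256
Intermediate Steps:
R = -27/2 (R = -9*6/4 = -¼*54 = -27/2 ≈ -13.500)
j(P) = -3 (j(P) = -3 + (P - P) = -3 + 0 = -3)
B(b) = 9 (B(b) = (-2*(-27/2))/3 = (⅓)*27 = 9)
g = 9
(j(W) + 109250) + g = (-3 + 109250) + 9 = 109247 + 9 = 109256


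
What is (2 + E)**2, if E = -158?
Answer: 24336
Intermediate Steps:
(2 + E)**2 = (2 - 158)**2 = (-156)**2 = 24336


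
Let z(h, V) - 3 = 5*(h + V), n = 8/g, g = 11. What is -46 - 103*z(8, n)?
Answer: -53345/11 ≈ -4849.5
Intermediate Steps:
n = 8/11 ≈ 0.72727
z(h, V) = 3 + 5*V + 5*h (z(h, V) = 3 + 5*(h + V) = 3 + 5*(V + h) = 3 + (5*V + 5*h) = 3 + 5*V + 5*h)
-46 - 103*z(8, n) = -46 - 103*(3 + 5*(8/11) + 5*8) = -46 - 103*(3 + 40/11 + 40) = -46 - 103*513/11 = -46 - 52839/11 = -53345/11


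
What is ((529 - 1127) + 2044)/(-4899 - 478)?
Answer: -1446/5377 ≈ -0.26892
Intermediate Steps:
((529 - 1127) + 2044)/(-4899 - 478) = (-598 + 2044)/(-5377) = 1446*(-1/5377) = -1446/5377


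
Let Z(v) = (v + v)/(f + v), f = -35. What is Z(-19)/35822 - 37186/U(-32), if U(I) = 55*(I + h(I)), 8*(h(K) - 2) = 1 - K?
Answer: 31969869443/1223500410 ≈ 26.130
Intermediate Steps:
Z(v) = 2*v/(-35 + v) (Z(v) = (v + v)/(-35 + v) = (2*v)/(-35 + v) = 2*v/(-35 + v))
h(K) = 17/8 - K/8 (h(K) = 2 + (1 - K)/8 = 2 + (1/8 - K/8) = 17/8 - K/8)
U(I) = 935/8 + 385*I/8 (U(I) = 55*(I + (17/8 - I/8)) = 55*(17/8 + 7*I/8) = 935/8 + 385*I/8)
Z(-19)/35822 - 37186/U(-32) = (2*(-19)/(-35 - 19))/35822 - 37186/(935/8 + (385/8)*(-32)) = (2*(-19)/(-54))*(1/35822) - 37186/(935/8 - 1540) = (2*(-19)*(-1/54))*(1/35822) - 37186/(-11385/8) = (19/27)*(1/35822) - 37186*(-8/11385) = 19/967194 + 297488/11385 = 31969869443/1223500410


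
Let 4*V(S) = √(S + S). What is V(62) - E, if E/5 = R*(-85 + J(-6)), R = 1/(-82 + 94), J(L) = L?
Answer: 455/12 + √31/2 ≈ 40.701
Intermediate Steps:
R = 1/12 ≈ 0.083333
E = -455/12 (E = 5*((-85 - 6)/12) = 5*((1/12)*(-91)) = 5*(-91/12) = -455/12 ≈ -37.917)
V(S) = √2*√S/4 (V(S) = √(S + S)/4 = √(2*S)/4 = (√2*√S)/4 = √2*√S/4)
V(62) - E = √2*√62/4 - 1*(-455/12) = √31/2 + 455/12 = 455/12 + √31/2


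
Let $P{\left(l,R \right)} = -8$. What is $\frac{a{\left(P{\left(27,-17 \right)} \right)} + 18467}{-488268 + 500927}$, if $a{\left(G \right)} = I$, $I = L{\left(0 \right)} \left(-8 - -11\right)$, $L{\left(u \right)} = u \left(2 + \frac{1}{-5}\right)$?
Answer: $\frac{18467}{12659} \approx 1.4588$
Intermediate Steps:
$L{\left(u \right)} = \frac{9 u}{5}$ ($L{\left(u \right)} = u \left(2 - \frac{1}{5}\right) = u \frac{9}{5} = \frac{9 u}{5}$)
$I = 0$ ($I = \frac{9}{5} \cdot 0 \left(-8 - -11\right) = 0 \left(-8 + 11\right) = 0 \cdot 3 = 0$)
$a{\left(G \right)} = 0$
$\frac{a{\left(P{\left(27,-17 \right)} \right)} + 18467}{-488268 + 500927} = \frac{0 + 18467}{-488268 + 500927} = \frac{18467}{12659}$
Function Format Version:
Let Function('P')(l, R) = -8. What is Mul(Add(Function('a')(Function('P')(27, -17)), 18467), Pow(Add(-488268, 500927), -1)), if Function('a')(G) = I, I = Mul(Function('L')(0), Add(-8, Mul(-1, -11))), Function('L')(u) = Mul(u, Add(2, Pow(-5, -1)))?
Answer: Rational(18467, 12659) ≈ 1.4588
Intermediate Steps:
Function('L')(u) = Mul(Rational(9, 5), u) (Function('L')(u) = Mul(u, Add(2, Rational(-1, 5))) = Mul(u, Rational(9, 5)) = Mul(Rational(9, 5), u))
I = 0 (I = Mul(Mul(Rational(9, 5), 0), Add(-8, Mul(-1, -11))) = Mul(0, Add(-8, 11)) = Mul(0, 3) = 0)
Function('a')(G) = 0
Mul(Add(Function('a')(Function('P')(27, -17)), 18467), Pow(Add(-488268, 500927), -1)) = Mul(Add(0, 18467), Pow(Add(-488268, 500927), -1)) = Mul(18467, Pow(12659, -1)) = Mul(18467, Rational(1, 12659)) = Rational(18467, 12659)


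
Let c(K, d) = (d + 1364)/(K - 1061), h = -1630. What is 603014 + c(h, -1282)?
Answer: 1622710592/2691 ≈ 6.0301e+5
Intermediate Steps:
c(K, d) = (1364 + d)/(-1061 + K)
603014 + c(h, -1282) = 603014 + (1364 - 1282)/(-1061 - 1630) = 603014 + 82/(-2691) = 603014 - 1/2691*82 = 603014 - 82/2691 = 1622710592/2691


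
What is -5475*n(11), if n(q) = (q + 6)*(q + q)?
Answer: -2047650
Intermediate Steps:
n(q) = 2*q*(6 + q) (n(q) = (6 + q)*(2*q) = 2*q*(6 + q))
-5475*n(11) = -5475*2*11*(6 + 11) = -5475*2*11*17 = -5475*374 = -1095*1870 = -2047650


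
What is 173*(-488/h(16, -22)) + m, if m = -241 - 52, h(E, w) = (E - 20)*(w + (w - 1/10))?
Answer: -340273/441 ≈ -771.59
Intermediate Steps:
h(E, w) = (-20 + E)*(-⅒ + 2*w) (h(E, w) = (-20 + E)*(w + (w - 1*⅒)) = (-20 + E)*(w + (w - ⅒)) = (-20 + E)*(w + (-⅒ + w)) = (-20 + E)*(-⅒ + 2*w))
m = -293
173*(-488/h(16, -22)) + m = 173*(-488/(2 - 40*(-22) - ⅒*16 + 2*16*(-22))) - 293 = 173*(-488/(2 + 880 - 8/5 - 704)) - 293 = 173*(-488/882/5) - 293 = 173*(-488*5/882) - 293 = 173*(-1220/441) - 293 = -211060/441 - 293 = -340273/441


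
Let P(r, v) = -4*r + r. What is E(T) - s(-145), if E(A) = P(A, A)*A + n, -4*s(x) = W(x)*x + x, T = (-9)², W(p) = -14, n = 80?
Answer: -76527/4 ≈ -19132.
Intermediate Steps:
T = 81
s(x) = 13*x/4 (s(x) = -(-14*x + x)/4 = -(-13)*x/4 = 13*x/4)
P(r, v) = -3*r
E(A) = 80 - 3*A² (E(A) = (-3*A)*A + 80 = -3*A² + 80 = 80 - 3*A²)
E(T) - s(-145) = (80 - 3*81²) - 13*(-145)/4 = (80 - 3*6561) - 1*(-1885/4) = (80 - 19683) + 1885/4 = -19603 + 1885/4 = -76527/4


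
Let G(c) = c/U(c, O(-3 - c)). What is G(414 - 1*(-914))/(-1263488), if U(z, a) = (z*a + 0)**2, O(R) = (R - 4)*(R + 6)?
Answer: -1/5250050544118176000000 ≈ -1.9047e-22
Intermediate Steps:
O(R) = (-4 + R)*(6 + R)
U(z, a) = a**2*z**2 (U(z, a) = (a*z + 0)**2 = (a*z)**2 = a**2*z**2)
G(c) = 1/(c*(-30 + (-3 - c)**2 - 2*c)**2) (G(c) = c/(((-24 + (-3 - c)**2 + 2*(-3 - c))**2*c**2)) = c/(((-24 + (-3 - c)**2 + (-6 - 2*c))**2*c**2)) = c/(((-30 + (-3 - c)**2 - 2*c)**2*c**2)) = c/((c**2*(-30 + (-3 - c)**2 - 2*c)**2)) = c*(1/(c**2*(-30 + (-3 - c)**2 - 2*c)**2)) = 1/(c*(-30 + (-3 - c)**2 - 2*c)**2))
G(414 - 1*(-914))/(-1263488) = (1/((414 - 1*(-914))*(30 - (3 + (414 - 1*(-914)))**2 + 2*(414 - 1*(-914)))**2))/(-1263488) = (1/((414 + 914)*(30 - (3 + (414 + 914))**2 + 2*(414 + 914))**2))*(-1/1263488) = (1/(1328*(30 - (3 + 1328)**2 + 2*1328)**2))*(-1/1263488) = (1/(1328*(30 - 1*1331**2 + 2656)**2))*(-1/1263488) = (1/(1328*(30 - 1*1771561 + 2656)**2))*(-1/1263488) = (1/(1328*(30 - 1771561 + 2656)**2))*(-1/1263488) = ((1/1328)/(-1768875)**2)*(-1/1263488) = ((1/1328)*(1/3128918765625))*(-1/1263488) = (1/4155204120750000)*(-1/1263488) = -1/5250050544118176000000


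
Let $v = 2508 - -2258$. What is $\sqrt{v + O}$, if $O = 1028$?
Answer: $\sqrt{5794} \approx 76.118$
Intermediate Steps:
$v = 4766$ ($v = 2508 + 2258 = 4766$)
$\sqrt{v + O} = \sqrt{4766 + 1028} = \sqrt{5794}$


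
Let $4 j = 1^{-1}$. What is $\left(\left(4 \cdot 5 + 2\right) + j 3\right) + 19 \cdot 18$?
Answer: $\frac{1459}{4} \approx 364.75$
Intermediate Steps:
$j = \frac{1}{4}$ ($j = \frac{1}{4 \cdot 1} = \frac{1}{4} \cdot 1 = \frac{1}{4} \approx 0.25$)
$\left(\left(4 \cdot 5 + 2\right) + j 3\right) + 19 \cdot 18 = \left(\left(4 \cdot 5 + 2\right) + \frac{1}{4} \cdot 3\right) + 19 \cdot 18 = \left(\left(20 + 2\right) + \frac{3}{4}\right) + 342 = \left(22 + \frac{3}{4}\right) + 342 = \frac{91}{4} + 342 = \frac{1459}{4}$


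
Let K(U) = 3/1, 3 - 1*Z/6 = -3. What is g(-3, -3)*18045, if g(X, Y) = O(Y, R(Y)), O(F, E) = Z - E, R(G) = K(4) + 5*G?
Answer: 866160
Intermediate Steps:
Z = 36 (Z = 18 - 6*(-3) = 18 + 18 = 36)
K(U) = 3 (K(U) = 3*1 = 3)
R(G) = 3 + 5*G
O(F, E) = 36 - E
g(X, Y) = 33 - 5*Y (g(X, Y) = 36 - (3 + 5*Y) = 36 + (-3 - 5*Y) = 33 - 5*Y)
g(-3, -3)*18045 = (33 - 5*(-3))*18045 = (33 + 15)*18045 = 48*18045 = 866160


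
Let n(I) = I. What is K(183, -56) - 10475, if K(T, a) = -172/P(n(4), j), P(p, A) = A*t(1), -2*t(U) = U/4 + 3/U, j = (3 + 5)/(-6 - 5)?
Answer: -138067/13 ≈ -10621.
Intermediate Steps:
j = -8/11 (j = 8/(-11) = 8*(-1/11) = -8/11 ≈ -0.72727)
t(U) = -3/(2*U) - U/8 (t(U) = -(U/4 + 3/U)/2 = -(3/U + U/4)/2 = -3/(2*U) - U/8)
P(p, A) = -13*A/8 (P(p, A) = A*((⅛)*(-12 - 1*1²)/1) = A*((⅛)*1*(-12 - 1*1)) = A*((⅛)*1*(-12 - 1)) = A*((⅛)*1*(-13)) = A*(-13/8) = -13*A/8)
K(T, a) = -1892/13 (K(T, a) = -172/((-13/8*(-8/11))) = -172/13/11 = -172*11/13 = -1892/13)
K(183, -56) - 10475 = -1892/13 - 10475 = -138067/13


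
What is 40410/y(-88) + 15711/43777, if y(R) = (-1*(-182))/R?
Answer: -77835827379/3983707 ≈ -19539.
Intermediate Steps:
y(R) = 182/R
40410/y(-88) + 15711/43777 = 40410/((182/(-88))) + 15711/43777 = 40410/((182*(-1/88))) + 15711*(1/43777) = 40410/(-91/44) + 15711/43777 = 40410*(-44/91) + 15711/43777 = -1778040/91 + 15711/43777 = -77835827379/3983707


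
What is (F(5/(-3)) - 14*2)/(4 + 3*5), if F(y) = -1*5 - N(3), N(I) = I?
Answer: -36/19 ≈ -1.8947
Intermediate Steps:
F(y) = -8 (F(y) = -1*5 - 1*3 = -5 - 3 = -8)
(F(5/(-3)) - 14*2)/(4 + 3*5) = (-8 - 14*2)/(4 + 3*5) = (-8 - 28)/(4 + 15) = -36/19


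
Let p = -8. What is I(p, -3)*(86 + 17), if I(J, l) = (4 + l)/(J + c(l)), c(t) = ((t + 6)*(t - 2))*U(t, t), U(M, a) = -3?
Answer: 103/37 ≈ 2.7838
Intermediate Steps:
c(t) = -3*(-2 + t)*(6 + t) (c(t) = ((t + 6)*(t - 2))*(-3) = ((6 + t)*(-2 + t))*(-3) = ((-2 + t)*(6 + t))*(-3) = -3*(-2 + t)*(6 + t))
I(J, l) = (4 + l)/(36 + J - 12*l - 3*l²) (I(J, l) = (4 + l)/(J + (36 - 12*l - 3*l²)) = (4 + l)/(36 + J - 12*l - 3*l²))
I(p, -3)*(86 + 17) = ((4 - 3)/(36 - 8 - 12*(-3) - 3*(-3)²))*(86 + 17) = (1/(36 - 8 + 36 - 3*9))*103 = (1/(36 - 8 + 36 - 27))*103 = (1/37)*103 = 103/37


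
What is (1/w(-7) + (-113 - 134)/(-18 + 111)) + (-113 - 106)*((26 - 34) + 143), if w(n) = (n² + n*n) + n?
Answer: -250230979/8463 ≈ -29568.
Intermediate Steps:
w(n) = n + 2*n² (w(n) = (n² + n²) + n = 2*n² + n = n + 2*n²)
(1/w(-7) + (-113 - 134)/(-18 + 111)) + (-113 - 106)*((26 - 34) + 143) = (1/(-7*(1 + 2*(-7))) + (-113 - 134)/(-18 + 111)) + (-113 - 106)*((26 - 34) + 143) = (1/(-7*(1 - 14)) - 247/93) - 219*(-8 + 143) = (1/(-7*(-13)) - 247*1/93) - 219*135 = (1/91 - 247/93) - 29565 = -22384/8463 - 29565 = -250230979/8463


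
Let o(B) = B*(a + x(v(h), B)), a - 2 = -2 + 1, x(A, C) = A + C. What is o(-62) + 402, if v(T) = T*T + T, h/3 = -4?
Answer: -4000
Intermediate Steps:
h = -12 (h = 3*(-4) = -12)
v(T) = T + T**2 (v(T) = T**2 + T = T + T**2)
a = 1 (a = 2 + (-2 + 1) = 2 - 1 = 1)
o(B) = B*(133 + B) (o(B) = B*(1 + (-12*(1 - 12) + B)) = B*(1 + (-12*(-11) + B)) = B*(1 + (132 + B)) = B*(133 + B))
o(-62) + 402 = -62*(133 - 62) + 402 = -62*71 + 402 = -4402 + 402 = -4000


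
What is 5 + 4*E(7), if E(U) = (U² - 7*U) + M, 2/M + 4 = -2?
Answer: 11/3 ≈ 3.6667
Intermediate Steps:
M = -⅓ (M = 2/(-4 - 2) = 2/(-6) = 2*(-⅙) = -⅓ ≈ -0.33333)
E(U) = -⅓ + U² - 7*U (E(U) = (U² - 7*U) - ⅓ = -⅓ + U² - 7*U)
5 + 4*E(7) = 5 + 4*(-⅓ + 7² - 7*7) = 5 + 4*(-⅓ + 49 - 49) = 5 + 4*(-⅓) = 5 - 4/3 = 11/3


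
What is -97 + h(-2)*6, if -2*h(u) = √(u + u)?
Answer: -97 - 6*I ≈ -97.0 - 6.0*I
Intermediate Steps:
h(u) = -√2*√u/2 (h(u) = -√(u + u)/2 = -√2*√u/2)
-97 + h(-2)*6 = -97 - √2*√(-2)/2*6 = -97 - √2*I*√2/2*6 = -97 - I*6 = -97 - 6*I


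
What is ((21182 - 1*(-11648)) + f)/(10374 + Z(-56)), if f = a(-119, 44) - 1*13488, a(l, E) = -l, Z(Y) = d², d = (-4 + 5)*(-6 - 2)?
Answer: 19461/10438 ≈ 1.8644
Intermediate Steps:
d = -8 (d = 1*(-8) = -8)
Z(Y) = 64 (Z(Y) = (-8)² = 64)
f = -13369 (f = -1*(-119) - 1*13488 = 119 - 13488 = -13369)
((21182 - 1*(-11648)) + f)/(10374 + Z(-56)) = ((21182 - 1*(-11648)) - 13369)/(10374 + 64) = ((21182 + 11648) - 13369)/10438 = (32830 - 13369)*(1/10438) = 19461*(1/10438) = 19461/10438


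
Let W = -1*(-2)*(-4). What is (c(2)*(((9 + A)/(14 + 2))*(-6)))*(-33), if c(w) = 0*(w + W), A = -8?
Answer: 0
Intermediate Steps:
W = -8 (W = 2*(-4) = -8)
c(w) = 0 (c(w) = 0*(w - 8) = 0*(-8 + w) = 0)
(c(2)*(((9 + A)/(14 + 2))*(-6)))*(-33) = (0*(((9 - 8)/(14 + 2))*(-6)))*(-33) = (0*((1/16)*(-6)))*(-33) = (0*(-3/8))*(-33) = 0*(-33) = 0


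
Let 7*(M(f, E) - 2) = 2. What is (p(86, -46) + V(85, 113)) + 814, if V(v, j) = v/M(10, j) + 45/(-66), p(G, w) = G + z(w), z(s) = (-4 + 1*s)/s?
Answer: 3795375/4048 ≈ 937.59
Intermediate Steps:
M(f, E) = 16/7 (M(f, E) = 2 + (1/7)*2 = 2 + 2/7 = 16/7)
z(s) = (-4 + s)/s
p(G, w) = G + (-4 + w)/w
V(v, j) = -15/22 + 7*v/16 (V(v, j) = v/(16/7) + 45/(-66) = v*(7/16) + 45*(-1/66) = 7*v/16 - 15/22 = -15/22 + 7*v/16)
(p(86, -46) + V(85, 113)) + 814 = ((1 + 86 - 4/(-46)) + (-15/22 + (7/16)*85)) + 814 = ((1 + 86 - 4*(-1/46)) + (-15/22 + 595/16)) + 814 = ((1 + 86 + 2/23) + 6425/176) + 814 = (2003/23 + 6425/176) + 814 = 500303/4048 + 814 = 3795375/4048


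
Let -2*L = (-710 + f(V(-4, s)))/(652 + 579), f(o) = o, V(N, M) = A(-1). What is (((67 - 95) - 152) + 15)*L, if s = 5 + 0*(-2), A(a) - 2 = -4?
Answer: -58740/1231 ≈ -47.717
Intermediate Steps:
A(a) = -2 (A(a) = 2 - 4 = -2)
s = 5 (s = 5 + 0 = 5)
V(N, M) = -2
L = 356/1231 (L = -(-710 - 2)/(2*(652 + 579)) = -(-356)/1231 = -½*(-712/1231) = 356/1231 ≈ 0.28920)
(((67 - 95) - 152) + 15)*L = (((67 - 95) - 152) + 15)*(356/1231) = ((-28 - 152) + 15)*(356/1231) = (-180 + 15)*(356/1231) = -165*356/1231 = -58740/1231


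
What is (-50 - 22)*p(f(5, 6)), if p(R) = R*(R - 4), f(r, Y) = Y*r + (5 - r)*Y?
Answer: -56160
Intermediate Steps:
f(r, Y) = Y*r + Y*(5 - r)
p(R) = R*(-4 + R)
(-50 - 22)*p(f(5, 6)) = (-50 - 22)*((5*6)*(-4 + 5*6)) = -2160*(-4 + 30) = -2160*26 = -72*780 = -56160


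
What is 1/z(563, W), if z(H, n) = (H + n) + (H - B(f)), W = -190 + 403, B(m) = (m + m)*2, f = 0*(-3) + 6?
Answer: 1/1315 ≈ 0.00076046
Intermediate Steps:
f = 6 (f = 0 + 6 = 6)
B(m) = 4*m (B(m) = (2*m)*2 = 4*m)
W = 213
z(H, n) = -24 + n + 2*H (z(H, n) = (H + n) + (H - 4*6) = (H + n) + (H - 1*24) = (H + n) + (H - 24) = (H + n) + (-24 + H) = -24 + n + 2*H)
1/z(563, W) = 1/(-24 + 213 + 2*563) = 1/(-24 + 213 + 1126) = 1/1315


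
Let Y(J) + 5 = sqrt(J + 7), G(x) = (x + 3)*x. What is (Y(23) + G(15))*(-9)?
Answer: -2385 - 9*sqrt(30) ≈ -2434.3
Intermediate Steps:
G(x) = x*(3 + x) (G(x) = (3 + x)*x = x*(3 + x))
Y(J) = -5 + sqrt(7 + J) (Y(J) = -5 + sqrt(J + 7) = -5 + sqrt(7 + J))
(Y(23) + G(15))*(-9) = ((-5 + sqrt(7 + 23)) + 15*(3 + 15))*(-9) = ((-5 + sqrt(30)) + 15*18)*(-9) = ((-5 + sqrt(30)) + 270)*(-9) = (265 + sqrt(30))*(-9) = -2385 - 9*sqrt(30)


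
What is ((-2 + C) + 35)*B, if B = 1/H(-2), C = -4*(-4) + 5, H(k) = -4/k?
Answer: 27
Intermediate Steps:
C = 21 (C = 16 + 5 = 21)
B = 1/2 (B = 1/(-4/(-2)) = 1/(-4*(-1/2)) = 1/2 ≈ 0.50000)
((-2 + C) + 35)*B = ((-2 + 21) + 35)*(1/2) = (19 + 35)*(1/2) = 54*(1/2) = 27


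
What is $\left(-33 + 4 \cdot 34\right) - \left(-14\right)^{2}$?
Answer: $-93$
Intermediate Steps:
$\left(-33 + 4 \cdot 34\right) - \left(-14\right)^{2} = \left(-33 + 136\right) - 196 = 103 - 196 = -93$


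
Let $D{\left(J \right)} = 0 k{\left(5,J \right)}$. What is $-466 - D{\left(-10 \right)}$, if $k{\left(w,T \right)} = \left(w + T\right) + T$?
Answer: $-466$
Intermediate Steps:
$k{\left(w,T \right)} = w + 2 T$ ($k{\left(w,T \right)} = \left(T + w\right) + T = w + 2 T$)
$D{\left(J \right)} = 0$ ($D{\left(J \right)} = 0 \left(5 + 2 J\right) = 0$)
$-466 - D{\left(-10 \right)} = -466 - 0 = -466 + 0 = -466$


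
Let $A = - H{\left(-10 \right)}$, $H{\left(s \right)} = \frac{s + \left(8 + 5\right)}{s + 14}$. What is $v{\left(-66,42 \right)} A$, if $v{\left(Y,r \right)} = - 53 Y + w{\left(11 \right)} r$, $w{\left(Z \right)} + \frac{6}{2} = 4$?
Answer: $-2655$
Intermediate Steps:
$w{\left(Z \right)} = 1$ ($w{\left(Z \right)} = -3 + 4 = 1$)
$H{\left(s \right)} = \frac{13 + s}{14 + s}$ ($H{\left(s \right)} = \frac{s + 13}{14 + s} = \frac{13 + s}{14 + s}$)
$v{\left(Y,r \right)} = r - 53 Y$ ($v{\left(Y,r \right)} = - 53 Y + 1 r = - 53 Y + r = r - 53 Y$)
$A = - \frac{3}{4}$ ($A = - \frac{13 - 10}{14 - 10} = - \frac{3}{4} \approx -0.75$)
$v{\left(-66,42 \right)} A = \left(42 - -3498\right) \left(- \frac{3}{4}\right) = \left(42 + 3498\right) \left(- \frac{3}{4}\right) = 3540 \left(- \frac{3}{4}\right) = -2655$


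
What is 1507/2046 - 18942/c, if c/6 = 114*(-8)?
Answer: 118691/28272 ≈ 4.1982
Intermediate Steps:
c = -5472 (c = 6*(114*(-8)) = 6*(-912) = -5472)
1507/2046 - 18942/c = 1507/2046 - 18942/(-5472) = 1507*(1/2046) - 18942*(-1/5472) = 137/186 + 3157/912 = 118691/28272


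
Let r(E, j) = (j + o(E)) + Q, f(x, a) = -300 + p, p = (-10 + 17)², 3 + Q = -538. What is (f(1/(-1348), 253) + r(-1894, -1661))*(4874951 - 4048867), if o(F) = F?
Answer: -3590987148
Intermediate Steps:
Q = -541 (Q = -3 - 538 = -541)
p = 49 (p = 7² = 49)
f(x, a) = -251 (f(x, a) = -300 + 49 = -251)
r(E, j) = -541 + E + j (r(E, j) = (j + E) - 541 = (E + j) - 541 = -541 + E + j)
(f(1/(-1348), 253) + r(-1894, -1661))*(4874951 - 4048867) = (-251 + (-541 - 1894 - 1661))*(4874951 - 4048867) = (-251 - 4096)*826084 = -4347*826084 = -3590987148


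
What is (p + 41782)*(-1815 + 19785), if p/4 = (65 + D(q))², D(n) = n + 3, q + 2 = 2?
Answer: 1083195660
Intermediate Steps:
q = 0 (q = -2 + 2 = 0)
D(n) = 3 + n
p = 18496 (p = 4*(65 + (3 + 0))² = 4*(65 + 3)² = 4*68² = 4*4624 = 18496)
(p + 41782)*(-1815 + 19785) = (18496 + 41782)*(-1815 + 19785) = 60278*17970 = 1083195660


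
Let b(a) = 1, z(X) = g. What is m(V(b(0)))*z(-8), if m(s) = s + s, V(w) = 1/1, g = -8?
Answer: -16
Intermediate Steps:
z(X) = -8
V(w) = 1
m(s) = 2*s
m(V(b(0)))*z(-8) = (2*1)*(-8) = 2*(-8) = -16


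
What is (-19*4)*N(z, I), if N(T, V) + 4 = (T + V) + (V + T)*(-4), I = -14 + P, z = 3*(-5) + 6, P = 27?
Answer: 1216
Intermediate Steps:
z = -9 (z = -15 + 6 = -9)
I = 13 (I = -14 + 27 = 13)
N(T, V) = -4 - 3*T - 3*V (N(T, V) = -4 + ((T + V) + (V + T)*(-4)) = -4 + ((T + V) + (T + V)*(-4)) = -4 + ((T + V) + (-4*T - 4*V)) = -4 + (-3*T - 3*V) = -4 - 3*T - 3*V)
(-19*4)*N(z, I) = (-19*4)*(-4 - 3*(-9) - 3*13) = -76*(-4 + 27 - 39) = -76*(-16) = 1216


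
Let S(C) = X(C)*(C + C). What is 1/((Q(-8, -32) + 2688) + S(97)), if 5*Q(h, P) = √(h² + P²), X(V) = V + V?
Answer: 14825/597803284 - 5*√17/5081327914 ≈ 2.4795e-5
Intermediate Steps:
X(V) = 2*V
Q(h, P) = √(P² + h²)/5 (Q(h, P) = √(h² + P²)/5 = √(P² + h²)/5)
S(C) = 4*C² (S(C) = (2*C)*(C + C) = (2*C)*(2*C) = 4*C²)
1/((Q(-8, -32) + 2688) + S(97)) = 1/((√((-32)² + (-8)²)/5 + 2688) + 4*97²) = 1/((√(1024 + 64)/5 + 2688) + 4*9409) = 1/((√1088/5 + 2688) + 37636) = 1/(((8*√17)/5 + 2688) + 37636) = 1/((8*√17/5 + 2688) + 37636) = 1/((2688 + 8*√17/5) + 37636) = 1/(40324 + 8*√17/5)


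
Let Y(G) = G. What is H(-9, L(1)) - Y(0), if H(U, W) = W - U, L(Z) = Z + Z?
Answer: 11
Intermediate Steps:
L(Z) = 2*Z
H(-9, L(1)) - Y(0) = (2*1 - 1*(-9)) - 1*0 = (2 + 9) + 0 = 11 + 0 = 11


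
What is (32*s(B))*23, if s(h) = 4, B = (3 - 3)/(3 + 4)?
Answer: 2944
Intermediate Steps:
B = 0 (B = 0/7 = 0*(⅐) = 0)
(32*s(B))*23 = (32*4)*23 = 128*23 = 2944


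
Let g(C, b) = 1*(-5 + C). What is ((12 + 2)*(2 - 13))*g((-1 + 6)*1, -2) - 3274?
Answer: -3274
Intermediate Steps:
g(C, b) = -5 + C
((12 + 2)*(2 - 13))*g((-1 + 6)*1, -2) - 3274 = ((12 + 2)*(2 - 13))*(-5 + (-1 + 6)*1) - 3274 = (14*(-11))*(-5 + 5*1) - 3274 = -154*(-5 + 5) - 3274 = -154*0 - 3274 = 0 - 3274 = -3274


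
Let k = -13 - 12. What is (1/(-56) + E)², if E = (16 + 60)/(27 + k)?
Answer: 4524129/3136 ≈ 1442.6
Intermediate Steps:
k = -25
E = 38 (E = (16 + 60)/(27 - 25) = 76/2 = 76*(½) = 38)
(1/(-56) + E)² = (1/(-56) + 38)² = (-1/56 + 38)² = (2127/56)² = 4524129/3136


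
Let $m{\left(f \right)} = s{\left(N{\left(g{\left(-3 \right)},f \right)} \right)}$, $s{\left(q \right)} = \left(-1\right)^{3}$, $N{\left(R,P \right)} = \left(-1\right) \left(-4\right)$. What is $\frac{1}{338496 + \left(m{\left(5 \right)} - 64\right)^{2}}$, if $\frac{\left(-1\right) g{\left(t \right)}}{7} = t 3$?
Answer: $\frac{1}{342721} \approx 2.9178 \cdot 10^{-6}$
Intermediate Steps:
$g{\left(t \right)} = - 21 t$ ($g{\left(t \right)} = - 7 t 3 = - 7 \cdot 3 t = - 21 t$)
$N{\left(R,P \right)} = 4$
$s{\left(q \right)} = -1$
$m{\left(f \right)} = -1$
$\frac{1}{338496 + \left(m{\left(5 \right)} - 64\right)^{2}} = \frac{1}{338496 + \left(-1 - 64\right)^{2}} = \frac{1}{338496 + \left(-65\right)^{2}} = \frac{1}{338496 + 4225} = \frac{1}{342721}$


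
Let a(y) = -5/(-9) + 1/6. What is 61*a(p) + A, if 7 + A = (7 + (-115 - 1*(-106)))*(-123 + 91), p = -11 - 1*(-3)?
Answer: 1819/18 ≈ 101.06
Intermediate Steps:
p = -8 (p = -11 + 3 = -8)
A = 57 (A = -7 + (7 + (-115 - 1*(-106)))*(-123 + 91) = -7 + (7 + (-115 + 106))*(-32) = -7 + (7 - 9)*(-32) = -7 - 2*(-32) = -7 + 64 = 57)
a(y) = 13/18 (a(y) = -5*(-⅑) + 1*(⅙) = 5/9 + ⅙ = 13/18)
61*a(p) + A = 61*(13/18) + 57 = 793/18 + 57 = 1819/18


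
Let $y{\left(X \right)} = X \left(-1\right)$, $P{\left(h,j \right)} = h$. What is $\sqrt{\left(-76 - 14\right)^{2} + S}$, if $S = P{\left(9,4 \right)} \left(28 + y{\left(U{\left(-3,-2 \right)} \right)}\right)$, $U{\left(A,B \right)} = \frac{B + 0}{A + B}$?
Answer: $\frac{3 \sqrt{23190}}{5} \approx 91.37$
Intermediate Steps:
$U{\left(A,B \right)} = \frac{B}{A + B}$
$y{\left(X \right)} = - X$
$S = \frac{1242}{5}$ ($S = 9 \left(28 - - \frac{2}{-3 - 2}\right) = 9 \left(28 - - \frac{2}{-5}\right) = 9 \left(28 - \left(-2\right) \left(- \frac{1}{5}\right)\right) = 9 \left(28 - \frac{2}{5}\right) = 9 \cdot \frac{138}{5} = \frac{1242}{5} \approx 248.4$)
$\sqrt{\left(-76 - 14\right)^{2} + S} = \sqrt{\left(-76 - 14\right)^{2} + \frac{1242}{5}} = \sqrt{\left(-90\right)^{2} + \frac{1242}{5}} = \sqrt{8100 + \frac{1242}{5}} = \sqrt{\frac{41742}{5}} = \frac{3 \sqrt{23190}}{5}$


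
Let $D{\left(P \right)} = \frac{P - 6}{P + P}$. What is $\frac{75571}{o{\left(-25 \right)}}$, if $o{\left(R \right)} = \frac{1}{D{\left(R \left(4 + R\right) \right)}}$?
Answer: $\frac{13073783}{350} \approx 37354.0$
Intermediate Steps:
$D{\left(P \right)} = \frac{-6 + P}{2 P}$
$o{\left(R \right)} = \frac{2 R \left(4 + R\right)}{-6 + R \left(4 + R\right)}$ ($o{\left(R \right)} = \frac{1}{\frac{1}{2} \frac{1}{R \left(4 + R\right)} \left(-6 + R \left(4 + R\right)\right)} = \frac{1}{\frac{1}{2} \frac{1}{R} \frac{1}{4 + R} \left(-6 + R \left(4 + R\right)\right)} = \frac{2 R \left(4 + R\right)}{-6 + R \left(4 + R\right)}$)
$\frac{75571}{o{\left(-25 \right)}} = \frac{75571}{2 \left(-25\right) \frac{1}{-6 - 25 \left(4 - 25\right)} \left(4 - 25\right)} = \frac{75571}{2 \left(-25\right) \frac{1}{-6 - -525} \left(-21\right)} = \frac{75571}{2 \left(-25\right) \frac{1}{-6 + 525} \left(-21\right)} = \frac{75571}{2 \left(-25\right) \frac{1}{519} \left(-21\right)} = \frac{75571}{\frac{350}{173}} = 75571 \cdot \frac{173}{350} = \frac{13073783}{350}$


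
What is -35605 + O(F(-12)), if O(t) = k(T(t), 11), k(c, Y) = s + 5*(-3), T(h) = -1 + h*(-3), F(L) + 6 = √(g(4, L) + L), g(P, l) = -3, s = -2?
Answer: -35622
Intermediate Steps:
F(L) = -6 + √(-3 + L)
T(h) = -1 - 3*h
k(c, Y) = -17 (k(c, Y) = -2 + 5*(-3) = -2 - 15 = -17)
O(t) = -17
-35605 + O(F(-12)) = -35605 - 17 = -35622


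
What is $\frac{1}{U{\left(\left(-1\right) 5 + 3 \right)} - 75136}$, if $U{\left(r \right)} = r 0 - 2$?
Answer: $- \frac{1}{75138} \approx -1.3309 \cdot 10^{-5}$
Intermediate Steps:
$U{\left(r \right)} = -2$ ($U{\left(r \right)} = 0 - 2 = -2$)
$\frac{1}{U{\left(\left(-1\right) 5 + 3 \right)} - 75136} = \frac{1}{-2 - 75136} = \frac{1}{-75138} = - \frac{1}{75138}$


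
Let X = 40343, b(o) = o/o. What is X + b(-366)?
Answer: 40344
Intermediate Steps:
b(o) = 1
X + b(-366) = 40343 + 1 = 40344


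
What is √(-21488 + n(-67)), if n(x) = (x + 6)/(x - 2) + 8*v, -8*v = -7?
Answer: 4*I*√6391677/69 ≈ 146.56*I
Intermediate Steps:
v = 7/8 (v = -⅛*(-7) = 7/8 ≈ 0.87500)
n(x) = 7 + (6 + x)/(-2 + x) (n(x) = (x + 6)/(x - 2) + 8*(7/8) = (6 + x)/(-2 + x) + 7 = 7 + (6 + x)/(-2 + x))
√(-21488 + n(-67)) = √(-21488 + 8*(-1 - 67)/(-2 - 67)) = √(-21488 + 8*(-68)/(-69)) = √(-21488 + 8*(-1/69)*(-68)) = √(-21488 + 544/69) = √(-1482128/69) = 4*I*√6391677/69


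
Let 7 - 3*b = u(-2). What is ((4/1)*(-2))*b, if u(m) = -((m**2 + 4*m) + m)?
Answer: -8/3 ≈ -2.6667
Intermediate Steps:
u(m) = -m**2 - 5*m (u(m) = -(m**2 + 5*m) = -m**2 - 5*m)
b = 1/3 (b = 7/3 - (-1)*(-2)*(5 - 2)/3 = 7/3 - (-1)*(-2)*3/3 = 7/3 - 1/3*6 = 7/3 - 2 = 1/3 ≈ 0.33333)
((4/1)*(-2))*b = ((4/1)*(-2))*(1/3) = ((4*1)*(-2))*(1/3) = (4*(-2))*(1/3) = -8*1/3 = -8/3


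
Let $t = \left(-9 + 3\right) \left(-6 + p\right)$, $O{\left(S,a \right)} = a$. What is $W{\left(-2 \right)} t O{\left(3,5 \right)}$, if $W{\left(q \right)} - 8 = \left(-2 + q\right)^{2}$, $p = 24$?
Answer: $-12960$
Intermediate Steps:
$W{\left(q \right)} = 8 + \left(-2 + q\right)^{2}$
$t = -108$ ($t = \left(-9 + 3\right) \left(-6 + 24\right) = \left(-6\right) 18 = -108$)
$W{\left(-2 \right)} t O{\left(3,5 \right)} = \left(8 + \left(-2 - 2\right)^{2}\right) \left(-108\right) 5 = \left(8 + \left(-4\right)^{2}\right) \left(-108\right) 5 = \left(8 + 16\right) \left(-108\right) 5 = 24 \left(-108\right) 5 = \left(-2592\right) 5 = -12960$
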